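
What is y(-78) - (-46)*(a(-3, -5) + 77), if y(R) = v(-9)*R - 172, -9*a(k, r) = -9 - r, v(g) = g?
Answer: 36832/9 ≈ 4092.4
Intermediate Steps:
a(k, r) = 1 + r/9 (a(k, r) = -(-9 - r)/9 = 1 + r/9)
y(R) = -172 - 9*R (y(R) = -9*R - 172 = -172 - 9*R)
y(-78) - (-46)*(a(-3, -5) + 77) = (-172 - 9*(-78)) - (-46)*((1 + (⅑)*(-5)) + 77) = (-172 + 702) - (-46)*((1 - 5/9) + 77) = 530 - (-46)*(4/9 + 77) = 530 - (-46)*697/9 = 530 - 1*(-32062/9) = 530 + 32062/9 = 36832/9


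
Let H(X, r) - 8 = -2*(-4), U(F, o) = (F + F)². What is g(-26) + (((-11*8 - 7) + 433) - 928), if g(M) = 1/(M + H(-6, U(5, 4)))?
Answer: -5901/10 ≈ -590.10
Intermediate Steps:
U(F, o) = 4*F² (U(F, o) = (2*F)² = 4*F²)
H(X, r) = 16 (H(X, r) = 8 - 2*(-4) = 8 + 8 = 16)
g(M) = 1/(16 + M) (g(M) = 1/(M + 16) = 1/(16 + M))
g(-26) + (((-11*8 - 7) + 433) - 928) = 1/(16 - 26) + (((-11*8 - 7) + 433) - 928) = 1/(-10) + (((-88 - 7) + 433) - 928) = -⅒ + ((-95 + 433) - 928) = -⅒ + (338 - 928) = -⅒ - 590 = -5901/10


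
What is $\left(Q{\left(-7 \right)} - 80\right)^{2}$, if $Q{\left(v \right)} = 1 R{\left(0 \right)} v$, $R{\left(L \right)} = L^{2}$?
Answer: $6400$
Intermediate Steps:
$Q{\left(v \right)} = 0$ ($Q{\left(v \right)} = 1 \cdot 0^{2} v = 1 \cdot 0 v = 0 v = 0$)
$\left(Q{\left(-7 \right)} - 80\right)^{2} = \left(0 - 80\right)^{2} = \left(-80\right)^{2} = 6400$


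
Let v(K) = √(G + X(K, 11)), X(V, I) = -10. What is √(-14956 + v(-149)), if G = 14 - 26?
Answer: √(-14956 + I*√22) ≈ 0.0192 + 122.29*I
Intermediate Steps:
G = -12
v(K) = I*√22 (v(K) = √(-12 - 10) = √(-22) = I*√22)
√(-14956 + v(-149)) = √(-14956 + I*√22)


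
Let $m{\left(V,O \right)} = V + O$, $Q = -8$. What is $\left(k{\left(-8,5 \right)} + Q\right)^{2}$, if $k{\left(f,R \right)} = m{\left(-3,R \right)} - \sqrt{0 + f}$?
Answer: $28 + 24 i \sqrt{2} \approx 28.0 + 33.941 i$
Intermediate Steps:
$m{\left(V,O \right)} = O + V$
$k{\left(f,R \right)} = -3 + R - \sqrt{f}$ ($k{\left(f,R \right)} = \left(R - 3\right) - \sqrt{0 + f} = \left(-3 + R\right) - \sqrt{f} = -3 + R - \sqrt{f}$)
$\left(k{\left(-8,5 \right)} + Q\right)^{2} = \left(\left(-3 + 5 - \sqrt{-8}\right) - 8\right)^{2} = \left(\left(-3 + 5 - 2 i \sqrt{2}\right) - 8\right)^{2} = \left(\left(2 - 2 i \sqrt{2}\right) - 8\right)^{2} = \left(-6 - 2 i \sqrt{2}\right)^{2}$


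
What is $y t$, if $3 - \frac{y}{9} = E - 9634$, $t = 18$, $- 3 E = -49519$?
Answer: $-1112832$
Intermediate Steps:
$E = \frac{49519}{3}$ ($E = \left(- \frac{1}{3}\right) \left(-49519\right) = \frac{49519}{3} \approx 16506.0$)
$y = -61824$ ($y = 27 - 9 \left(\frac{49519}{3} - 9634\right) = 27 - 61851 = -61824$)
$y t = \left(-61824\right) 18 = -1112832$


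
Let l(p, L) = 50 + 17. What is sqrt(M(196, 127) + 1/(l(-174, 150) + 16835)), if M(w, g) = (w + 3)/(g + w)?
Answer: sqrt(2040473635674)/1819782 ≈ 0.78496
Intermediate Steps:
l(p, L) = 67
M(w, g) = (3 + w)/(g + w)
sqrt(M(196, 127) + 1/(l(-174, 150) + 16835)) = sqrt((3 + 196)/(127 + 196) + 1/(67 + 16835)) = sqrt(199/323 + 1/16902) = sqrt(3363821/5459346) = sqrt(2040473635674)/1819782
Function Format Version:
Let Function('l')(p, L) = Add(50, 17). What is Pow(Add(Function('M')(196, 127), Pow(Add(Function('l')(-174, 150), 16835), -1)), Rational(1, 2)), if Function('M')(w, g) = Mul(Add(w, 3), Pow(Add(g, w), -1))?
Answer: Mul(Rational(1, 1819782), Pow(2040473635674, Rational(1, 2))) ≈ 0.78496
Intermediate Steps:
Function('l')(p, L) = 67
Function('M')(w, g) = Mul(Pow(Add(g, w), -1), Add(3, w)) (Function('M')(w, g) = Mul(Add(3, w), Pow(Add(g, w), -1)) = Mul(Pow(Add(g, w), -1), Add(3, w)))
Pow(Add(Function('M')(196, 127), Pow(Add(Function('l')(-174, 150), 16835), -1)), Rational(1, 2)) = Pow(Add(Mul(Pow(Add(127, 196), -1), Add(3, 196)), Pow(Add(67, 16835), -1)), Rational(1, 2)) = Pow(Add(Mul(Pow(323, -1), 199), Pow(16902, -1)), Rational(1, 2)) = Pow(Add(Mul(Rational(1, 323), 199), Rational(1, 16902)), Rational(1, 2)) = Pow(Add(Rational(199, 323), Rational(1, 16902)), Rational(1, 2)) = Pow(Rational(3363821, 5459346), Rational(1, 2)) = Mul(Rational(1, 1819782), Pow(2040473635674, Rational(1, 2)))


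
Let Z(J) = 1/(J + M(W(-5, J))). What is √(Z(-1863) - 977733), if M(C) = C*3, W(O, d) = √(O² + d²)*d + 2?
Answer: √(-5446950546 - 16393649211*√3470794)/(3*√(619 + 1863*√3470794)) ≈ 988.8*I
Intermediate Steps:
W(O, d) = 2 + d*√(O² + d²) (W(O, d) = d*√(O² + d²) + 2 = 2 + d*√(O² + d²))
M(C) = 3*C
Z(J) = 1/(6 + J + 3*J*√(25 + J²)) (Z(J) = 1/(J + 3*(2 + J*√((-5)² + J²))) = 1/(J + 3*(2 + J*√(25 + J²))) = 1/(J + (6 + 3*J*√(25 + J²))) = 1/(6 + J + 3*J*√(25 + J²)))
√(Z(-1863) - 977733) = √(1/(6 - 1863 + 3*(-1863)*√(25 + (-1863)²)) - 977733) = √(1/(6 - 1863 + 3*(-1863)*√(25 + 3470769)) - 977733) = √(1/(6 - 1863 + 3*(-1863)*√3470794) - 977733) = √(1/(6 - 1863 - 5589*√3470794) - 977733) = √(1/(-1857 - 5589*√3470794) - 977733) = √(-977733 + 1/(-1857 - 5589*√3470794))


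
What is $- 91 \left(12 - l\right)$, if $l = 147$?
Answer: $12285$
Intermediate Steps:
$- 91 \left(12 - l\right) = - 91 \left(12 - 147\right) = \left(-91\right) \left(-135\right) = 12285$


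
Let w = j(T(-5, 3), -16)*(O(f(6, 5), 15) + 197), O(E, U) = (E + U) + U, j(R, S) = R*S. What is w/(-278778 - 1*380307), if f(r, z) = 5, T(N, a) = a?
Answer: 3712/219695 ≈ 0.016896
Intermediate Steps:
O(E, U) = E + 2*U
w = -11136 (w = (3*(-16))*((5 + 2*15) + 197) = -48*((5 + 30) + 197) = -48*(35 + 197) = -48*232 = -11136)
w/(-278778 - 1*380307) = -11136/(-278778 - 1*380307) = -11136/(-278778 - 380307) = -11136/(-659085) = -11136*(-1/659085) = 3712/219695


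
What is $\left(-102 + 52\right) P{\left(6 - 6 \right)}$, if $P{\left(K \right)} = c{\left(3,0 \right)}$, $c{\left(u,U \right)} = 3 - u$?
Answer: $0$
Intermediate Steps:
$P{\left(K \right)} = 0$ ($P{\left(K \right)} = 3 - 3 = 0$)
$\left(-102 + 52\right) P{\left(6 - 6 \right)} = \left(-102 + 52\right) 0 = \left(-50\right) 0 = 0$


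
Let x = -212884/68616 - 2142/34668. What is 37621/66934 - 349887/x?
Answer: 1023473698763249/9256102058 ≈ 1.1057e+5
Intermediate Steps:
x = -968009/305913 (x = -212884*1/68616 - 2142*1/34668 = -53221/17154 - 119/1926 = -968009/305913 ≈ -3.1643)
37621/66934 - 349887/x = 37621/66934 - 349887/(-968009/305913) = 37621*(1/66934) - 349887*(-305913/968009) = 37621/66934 + 107034981831/968009 = 1023473698763249/9256102058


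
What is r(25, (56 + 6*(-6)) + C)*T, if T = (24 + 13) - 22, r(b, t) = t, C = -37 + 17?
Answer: 0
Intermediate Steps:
C = -20
T = 15 (T = 37 - 22 = 15)
r(25, (56 + 6*(-6)) + C)*T = ((56 + 6*(-6)) - 20)*15 = ((56 - 36) - 20)*15 = (20 - 20)*15 = 0*15 = 0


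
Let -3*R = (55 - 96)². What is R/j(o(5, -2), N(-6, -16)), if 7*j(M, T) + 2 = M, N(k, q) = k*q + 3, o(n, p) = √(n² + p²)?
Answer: -23534/75 - 11767*√29/75 ≈ -1158.7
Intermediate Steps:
N(k, q) = 3 + k*q
j(M, T) = -2/7 + M/7
R = -1681/3 (R = -(55 - 96)²/3 = -⅓*(-41)² = -⅓*1681 = -1681/3 ≈ -560.33)
R/j(o(5, -2), N(-6, -16)) = -1681/(3*(-2/7 + √(5² + (-2)²)/7)) = -1681/(3*(-2/7 + √(25 + 4)/7)) = -1681/(3*(-2/7 + √29/7))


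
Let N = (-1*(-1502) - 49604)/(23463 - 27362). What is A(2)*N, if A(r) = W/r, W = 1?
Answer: 24051/3899 ≈ 6.1685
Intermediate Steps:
N = 48102/3899 (N = (1502 - 49604)/(-3899) = -48102*(-1/3899) = 48102/3899 ≈ 12.337)
A(r) = 1/r
A(2)*N = (48102/3899)/2 = (1/2)*(48102/3899) = 24051/3899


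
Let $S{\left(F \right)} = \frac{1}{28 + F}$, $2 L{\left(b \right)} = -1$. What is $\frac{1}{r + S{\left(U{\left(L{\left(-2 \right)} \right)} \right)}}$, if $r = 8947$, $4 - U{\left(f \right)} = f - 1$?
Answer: $\frac{67}{599451} \approx 0.00011177$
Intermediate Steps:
$L{\left(b \right)} = - \frac{1}{2}$ ($L{\left(b \right)} = \frac{1}{2} \left(-1\right) = - \frac{1}{2}$)
$U{\left(f \right)} = 5 - f$ ($U{\left(f \right)} = 4 - \left(f - 1\right) = 4 - \left(-1 + f\right) = 5 - f$)
$\frac{1}{r + S{\left(U{\left(L{\left(-2 \right)} \right)} \right)}} = \frac{1}{8947 + \frac{1}{28 + \left(5 - - \frac{1}{2}\right)}} = \frac{1}{8947 + \frac{1}{28 + \left(5 + \frac{1}{2}\right)}} = \frac{1}{8947 + \frac{1}{28 + \frac{11}{2}}} = \frac{1}{8947 + \frac{1}{\frac{67}{2}}} = \frac{1}{8947 + \frac{2}{67}} = \frac{1}{\frac{599451}{67}} = \frac{67}{599451}$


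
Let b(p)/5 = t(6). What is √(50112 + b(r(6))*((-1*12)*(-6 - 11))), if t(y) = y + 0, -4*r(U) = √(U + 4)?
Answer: 6*√1562 ≈ 237.13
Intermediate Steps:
r(U) = -√(4 + U)/4 (r(U) = -√(U + 4)/4 = -√(4 + U)/4)
t(y) = y
b(p) = 30 (b(p) = 5*6 = 30)
√(50112 + b(r(6))*((-1*12)*(-6 - 11))) = √(50112 + 30*((-1*12)*(-6 - 11))) = √(50112 + 30*(-12*(-17))) = √(50112 + 30*204) = √(50112 + 6120) = √56232 = 6*√1562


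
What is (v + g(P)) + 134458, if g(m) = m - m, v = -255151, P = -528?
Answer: -120693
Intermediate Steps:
g(m) = 0
(v + g(P)) + 134458 = (-255151 + 0) + 134458 = -255151 + 134458 = -120693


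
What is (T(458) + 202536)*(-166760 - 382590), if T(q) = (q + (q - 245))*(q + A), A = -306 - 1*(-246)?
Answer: -257971463900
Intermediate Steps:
A = -60 (A = -306 + 246 = -60)
T(q) = (-245 + 2*q)*(-60 + q) (T(q) = (q + (q - 245))*(q - 60) = (q + (-245 + q))*(-60 + q) = (-245 + 2*q)*(-60 + q))
(T(458) + 202536)*(-166760 - 382590) = ((14700 - 365*458 + 2*458**2) + 202536)*(-166760 - 382590) = ((14700 - 167170 + 2*209764) + 202536)*(-549350) = ((14700 - 167170 + 419528) + 202536)*(-549350) = (267058 + 202536)*(-549350) = 469594*(-549350) = -257971463900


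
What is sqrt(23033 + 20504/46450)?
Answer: sqrt(496970107933)/4645 ≈ 151.77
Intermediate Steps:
sqrt(23033 + 20504/46450) = sqrt(23033 + 20504*(1/46450)) = sqrt(23033 + 10252/23225) = sqrt(534951677/23225) = sqrt(496970107933)/4645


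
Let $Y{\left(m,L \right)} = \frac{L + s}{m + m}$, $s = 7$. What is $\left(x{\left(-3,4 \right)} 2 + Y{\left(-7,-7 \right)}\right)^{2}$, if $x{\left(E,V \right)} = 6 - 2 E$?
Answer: $576$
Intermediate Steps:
$Y{\left(m,L \right)} = \frac{7 + L}{2 m}$ ($Y{\left(m,L \right)} = \frac{L + 7}{m + m} = \frac{7 + L}{2 m}$)
$\left(x{\left(-3,4 \right)} 2 + Y{\left(-7,-7 \right)}\right)^{2} = \left(\left(6 - -6\right) 2 + \frac{7 - 7}{2 \left(-7\right)}\right)^{2} = \left(\left(6 + 6\right) 2 + \frac{1}{2} \left(- \frac{1}{7}\right) 0\right)^{2} = \left(12 \cdot 2 + 0\right)^{2} = \left(24 + 0\right)^{2} = 24^{2} = 576$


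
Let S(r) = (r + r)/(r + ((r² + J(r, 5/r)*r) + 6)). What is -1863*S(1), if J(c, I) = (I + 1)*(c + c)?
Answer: -1863/10 ≈ -186.30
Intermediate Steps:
J(c, I) = 2*c*(1 + I) (J(c, I) = (1 + I)*(2*c) = 2*c*(1 + I))
S(r) = 2*r/(6 + r + r² + 2*r²*(1 + 5/r)) (S(r) = (r + r)/(r + ((r² + (2*r*(1 + 5/r))*r) + 6)) = (2*r)/(r + ((r² + 2*r²*(1 + 5/r)) + 6)) = (2*r)/(r + (6 + r² + 2*r²*(1 + 5/r))) = (2*r)/(6 + r + r² + 2*r²*(1 + 5/r)) = 2*r/(6 + r + r² + 2*r²*(1 + 5/r)))
-1863*S(1) = -3726/(6 + 3*1² + 11*1) = -3726/(6 + 3*1 + 11) = -3726/(6 + 3 + 11) = -3726/20 = -1863*⅒ = -1863/10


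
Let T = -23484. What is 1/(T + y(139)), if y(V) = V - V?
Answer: -1/23484 ≈ -4.2582e-5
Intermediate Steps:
y(V) = 0
1/(T + y(139)) = 1/(-23484 + 0) = 1/(-23484) = -1/23484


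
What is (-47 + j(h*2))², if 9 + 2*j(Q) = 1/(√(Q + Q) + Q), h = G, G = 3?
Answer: 126691/48 + 137*√3/32 ≈ 2646.8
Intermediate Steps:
h = 3
j(Q) = -9/2 + 1/(2*(Q + √2*√Q)) (j(Q) = -9/2 + 1/(2*(√(Q + Q) + Q)) = -9/2 + 1/(2*(√(2*Q) + Q)) = -9/2 + 1/(2*(√2*√Q + Q)) = -9/2 + 1/(2*(Q + √2*√Q)))
(-47 + j(h*2))² = (-47 + (1 - 27*2 - 9*√2*√(3*2))/(2*(3*2 + √2*√(3*2))))² = (-47 + (1 - 9*6 - 9*√2*√6)/(2*(6 + √2*√6)))² = (-47 + (1 - 54 - 18*√3)/(2*(6 + 2*√3)))² = (-47 + (-53 - 18*√3)/(2*(6 + 2*√3)))²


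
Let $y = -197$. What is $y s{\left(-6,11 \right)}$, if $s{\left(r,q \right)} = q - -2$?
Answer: $-2561$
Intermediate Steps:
$s{\left(r,q \right)} = 2 + q$ ($s{\left(r,q \right)} = q + 2 = 2 + q$)
$y s{\left(-6,11 \right)} = - 197 \left(2 + 11\right) = \left(-197\right) 13 = -2561$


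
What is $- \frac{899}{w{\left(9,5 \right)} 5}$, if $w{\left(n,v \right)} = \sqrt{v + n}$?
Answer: $- \frac{899 \sqrt{14}}{70} \approx -48.054$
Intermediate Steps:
$w{\left(n,v \right)} = \sqrt{n + v}$
$- \frac{899}{w{\left(9,5 \right)} 5} = - \frac{899}{\sqrt{9 + 5} \cdot 5} = - \frac{899}{\sqrt{14} \cdot 5} = - \frac{899}{5 \sqrt{14}} = - 899 \frac{\sqrt{14}}{70} = - \frac{899 \sqrt{14}}{70}$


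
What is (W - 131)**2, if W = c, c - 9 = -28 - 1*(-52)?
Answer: 9604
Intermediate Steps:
c = 33 (c = 9 + (-28 - 1*(-52)) = 9 + (-28 + 52) = 9 + 24 = 33)
W = 33
(W - 131)**2 = (33 - 131)**2 = (-98)**2 = 9604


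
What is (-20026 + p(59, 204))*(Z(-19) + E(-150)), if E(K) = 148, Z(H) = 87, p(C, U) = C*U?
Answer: -1877650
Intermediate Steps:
(-20026 + p(59, 204))*(Z(-19) + E(-150)) = (-20026 + 59*204)*(87 + 148) = (-20026 + 12036)*235 = -7990*235 = -1877650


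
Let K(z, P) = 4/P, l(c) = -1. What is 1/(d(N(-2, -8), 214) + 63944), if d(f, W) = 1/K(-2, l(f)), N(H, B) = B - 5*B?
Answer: 4/255775 ≈ 1.5639e-5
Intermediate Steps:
N(H, B) = -4*B
d(f, W) = -1/4 (d(f, W) = 1/(4/(-1)) = 1/(4*(-1)) = 1/(-4) = -1/4)
1/(d(N(-2, -8), 214) + 63944) = 1/(-1/4 + 63944) = 1/(255775/4) = 4/255775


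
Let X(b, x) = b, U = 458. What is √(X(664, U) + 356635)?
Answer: √357299 ≈ 597.75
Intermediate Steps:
√(X(664, U) + 356635) = √(664 + 356635) = √357299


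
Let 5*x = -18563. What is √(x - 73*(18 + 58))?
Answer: I*√231515/5 ≈ 96.232*I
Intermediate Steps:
x = -18563/5 (x = (⅕)*(-18563) = -18563/5 ≈ -3712.6)
√(x - 73*(18 + 58)) = √(-18563/5 - 73*(18 + 58)) = √(-18563/5 - 73*76) = √(-18563/5 - 5548) = √(-46303/5) = I*√231515/5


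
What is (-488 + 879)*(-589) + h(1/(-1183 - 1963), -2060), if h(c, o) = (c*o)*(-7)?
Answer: -362267537/1573 ≈ -2.3030e+5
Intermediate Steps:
h(c, o) = -7*c*o
(-488 + 879)*(-589) + h(1/(-1183 - 1963), -2060) = (-488 + 879)*(-589) - 7*(-2060)/(-1183 - 1963) = 391*(-589) - 7*(-2060)/(-3146) = -230299 - 7*(-1/3146)*(-2060) = -230299 - 7210/1573 = -362267537/1573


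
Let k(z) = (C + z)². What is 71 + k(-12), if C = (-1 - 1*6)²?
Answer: 1440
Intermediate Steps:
C = 49 (C = (-1 - 6)² = (-7)² = 49)
k(z) = (49 + z)²
71 + k(-12) = 71 + (49 - 12)² = 71 + 37² = 71 + 1369 = 1440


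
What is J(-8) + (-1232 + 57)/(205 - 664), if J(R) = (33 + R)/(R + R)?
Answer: 7325/7344 ≈ 0.99741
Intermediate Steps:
J(R) = (33 + R)/(2*R) (J(R) = (33 + R)/((2*R)) = (33 + R)*(1/(2*R)) = (33 + R)/(2*R))
J(-8) + (-1232 + 57)/(205 - 664) = (½)*(33 - 8)/(-8) + (-1232 + 57)/(205 - 664) = (½)*(-⅛)*25 - 1175/(-459) = -25/16 - 1175*(-1/459) = -25/16 + 1175/459 = 7325/7344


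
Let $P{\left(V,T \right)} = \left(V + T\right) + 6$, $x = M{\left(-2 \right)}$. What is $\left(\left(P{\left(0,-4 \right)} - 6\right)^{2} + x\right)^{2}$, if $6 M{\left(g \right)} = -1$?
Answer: $\frac{9025}{36} \approx 250.69$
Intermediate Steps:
$M{\left(g \right)} = - \frac{1}{6}$ ($M{\left(g \right)} = \frac{1}{6} \left(-1\right) = - \frac{1}{6}$)
$x = - \frac{1}{6} \approx -0.16667$
$P{\left(V,T \right)} = 6 + T + V$ ($P{\left(V,T \right)} = \left(T + V\right) + 6 = 6 + T + V$)
$\left(\left(P{\left(0,-4 \right)} - 6\right)^{2} + x\right)^{2} = \left(\left(\left(6 - 4 + 0\right) - 6\right)^{2} - \frac{1}{6}\right)^{2} = \left(\left(2 - 6\right)^{2} - \frac{1}{6}\right)^{2} = \left(\left(-4\right)^{2} - \frac{1}{6}\right)^{2} = \left(16 - \frac{1}{6}\right)^{2} = \left(\frac{95}{6}\right)^{2} = \frac{9025}{36}$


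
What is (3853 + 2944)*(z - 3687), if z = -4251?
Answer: -53954586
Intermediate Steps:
(3853 + 2944)*(z - 3687) = (3853 + 2944)*(-4251 - 3687) = 6797*(-7938) = -53954586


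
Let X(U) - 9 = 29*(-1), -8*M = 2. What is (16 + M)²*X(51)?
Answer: -19845/4 ≈ -4961.3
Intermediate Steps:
M = -¼ (M = -⅛*2 = -¼ ≈ -0.25000)
X(U) = -20 (X(U) = 9 + 29*(-1) = 9 - 29 = -20)
(16 + M)²*X(51) = (16 - ¼)²*(-20) = (63/4)²*(-20) = (3969/16)*(-20) = -19845/4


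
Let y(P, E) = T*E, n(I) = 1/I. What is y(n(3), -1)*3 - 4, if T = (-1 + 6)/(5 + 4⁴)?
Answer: -353/87 ≈ -4.0575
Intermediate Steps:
n(I) = 1/I
T = 5/261 (T = 5/(5 + 256) = 5/261 ≈ 0.019157)
y(P, E) = 5*E/261
y(n(3), -1)*3 - 4 = ((5/261)*(-1))*3 - 4 = -5/261*3 - 4 = -5/87 - 4 = -353/87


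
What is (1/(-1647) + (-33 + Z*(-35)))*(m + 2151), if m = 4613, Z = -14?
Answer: 5091113992/1647 ≈ 3.0911e+6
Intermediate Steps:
(1/(-1647) + (-33 + Z*(-35)))*(m + 2151) = (1/(-1647) + (-33 - 14*(-35)))*(4613 + 2151) = (-1/1647 + (-33 + 490))*6764 = (-1/1647 + 457)*6764 = (752678/1647)*6764 = 5091113992/1647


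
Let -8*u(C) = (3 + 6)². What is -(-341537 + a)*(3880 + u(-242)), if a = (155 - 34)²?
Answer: 1265046658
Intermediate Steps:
u(C) = -81/8 (u(C) = -(3 + 6)²/8 = -⅛*9² = -⅛*81 = -81/8)
a = 14641 (a = 121² = 14641)
-(-341537 + a)*(3880 + u(-242)) = -(-341537 + 14641)*(3880 - 81/8) = -(-326896)*30959/8 = -1*(-1265046658) = 1265046658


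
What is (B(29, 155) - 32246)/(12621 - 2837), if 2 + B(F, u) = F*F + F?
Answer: -15689/4892 ≈ -3.2071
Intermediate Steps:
B(F, u) = -2 + F + F² (B(F, u) = -2 + (F*F + F) = -2 + (F² + F) = -2 + (F + F²) = -2 + F + F²)
(B(29, 155) - 32246)/(12621 - 2837) = ((-2 + 29 + 29²) - 32246)/(12621 - 2837) = ((-2 + 29 + 841) - 32246)/9784 = (868 - 32246)*(1/9784) = -31378*1/9784 = -15689/4892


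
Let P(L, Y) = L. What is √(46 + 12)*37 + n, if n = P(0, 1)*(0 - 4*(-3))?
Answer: 37*√58 ≈ 281.78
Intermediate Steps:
n = 0 (n = 0*(0 - 4*(-3)) = 0*(0 + 12) = 0*12 = 0)
√(46 + 12)*37 + n = √(46 + 12)*37 + 0 = √58*37 + 0 = 37*√58 + 0 = 37*√58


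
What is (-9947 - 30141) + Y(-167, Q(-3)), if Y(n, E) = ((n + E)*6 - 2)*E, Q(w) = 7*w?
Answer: -16358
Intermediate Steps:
Y(n, E) = E*(-2 + 6*E + 6*n) (Y(n, E) = ((E + n)*6 - 2)*E = ((6*E + 6*n) - 2)*E = (-2 + 6*E + 6*n)*E = E*(-2 + 6*E + 6*n))
(-9947 - 30141) + Y(-167, Q(-3)) = (-9947 - 30141) + 2*(7*(-3))*(-1 + 3*(7*(-3)) + 3*(-167)) = -40088 + 2*(-21)*(-1 + 3*(-21) - 501) = -40088 + 2*(-21)*(-1 - 63 - 501) = -40088 + 2*(-21)*(-565) = -40088 + 23730 = -16358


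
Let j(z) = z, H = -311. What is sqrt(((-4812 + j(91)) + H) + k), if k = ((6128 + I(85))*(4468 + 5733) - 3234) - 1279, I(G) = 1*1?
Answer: 16*sqrt(244189) ≈ 7906.5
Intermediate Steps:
I(G) = 1
k = 62517416 (k = ((6128 + 1)*(4468 + 5733) - 3234) - 1279 = (6129*10201 - 3234) - 1279 = (62521929 - 3234) - 1279 = 62518695 - 1279 = 62517416)
sqrt(((-4812 + j(91)) + H) + k) = sqrt(((-4812 + 91) - 311) + 62517416) = sqrt((-4721 - 311) + 62517416) = sqrt(-5032 + 62517416) = sqrt(62512384) = 16*sqrt(244189)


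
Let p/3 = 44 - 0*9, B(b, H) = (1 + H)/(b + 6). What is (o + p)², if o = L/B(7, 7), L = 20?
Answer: 108241/4 ≈ 27060.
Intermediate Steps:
B(b, H) = (1 + H)/(6 + b)
o = 65/2 (o = 20/(((1 + 7)/(6 + 7))) = 20/((8/13)) = 20/(((1/13)*8)) = 20/(8/13) = 20*(13/8) = 65/2 ≈ 32.500)
p = 132 (p = 3*(44 - 0*9) = 3*(44 - 1*0) = 3*(44 + 0) = 3*44 = 132)
(o + p)² = (65/2 + 132)² = (329/2)² = 108241/4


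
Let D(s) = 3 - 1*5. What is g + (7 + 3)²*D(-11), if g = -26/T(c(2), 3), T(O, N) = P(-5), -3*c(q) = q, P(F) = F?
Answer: -974/5 ≈ -194.80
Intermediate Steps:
c(q) = -q/3
T(O, N) = -5
D(s) = -2 (D(s) = 3 - 5 = -2)
g = 26/5 (g = -26/(-5) = -26*(-⅕) = 26/5 ≈ 5.2000)
g + (7 + 3)²*D(-11) = 26/5 + (7 + 3)²*(-2) = 26/5 + 10²*(-2) = 26/5 + 100*(-2) = 26/5 - 200 = -974/5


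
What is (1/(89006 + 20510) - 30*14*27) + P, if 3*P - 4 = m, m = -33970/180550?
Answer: -22420198624589/1977311380 ≈ -11339.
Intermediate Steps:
m = -3397/18055 (m = -33970*1/180550 = -3397/18055 ≈ -0.18815)
P = 22941/18055 (P = 4/3 + (1/3)*(-3397/18055) = 4/3 - 3397/54165 = 22941/18055 ≈ 1.2706)
(1/(89006 + 20510) - 30*14*27) + P = (1/(89006 + 20510) - 30*14*27) + 22941/18055 = (1/109516 - 420*27) + 22941/18055 = (1/109516 - 11340) + 22941/18055 = -1241911439/109516 + 22941/18055 = -22420198624589/1977311380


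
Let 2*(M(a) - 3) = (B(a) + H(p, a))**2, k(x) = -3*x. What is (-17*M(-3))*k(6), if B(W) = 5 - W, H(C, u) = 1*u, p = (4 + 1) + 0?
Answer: 4743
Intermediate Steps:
p = 5 (p = 5 + 0 = 5)
H(C, u) = u
M(a) = 31/2 (M(a) = 3 + ((5 - a) + a)**2/2 = 3 + (1/2)*5**2 = 3 + (1/2)*25 = 3 + 25/2 = 31/2)
(-17*M(-3))*k(6) = (-17*31/2)*(-3*6) = -527/2*(-18) = 4743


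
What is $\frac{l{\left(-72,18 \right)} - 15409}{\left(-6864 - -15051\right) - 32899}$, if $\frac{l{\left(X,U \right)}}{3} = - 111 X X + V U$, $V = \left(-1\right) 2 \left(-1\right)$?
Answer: $\frac{1741573}{24712} \approx 70.475$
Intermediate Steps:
$V = 2$ ($V = \left(-2\right) \left(-1\right) = 2$)
$l{\left(X,U \right)} = - 333 X^{2} + 6 U$ ($l{\left(X,U \right)} = 3 \left(- 111 X X + 2 U\right) = 3 \left(- 111 X^{2} + 2 U\right) = - 333 X^{2} + 6 U$)
$\frac{l{\left(-72,18 \right)} - 15409}{\left(-6864 - -15051\right) - 32899} = \frac{\left(- 333 \left(-72\right)^{2} + 6 \cdot 18\right) - 15409}{\left(-6864 - -15051\right) - 32899} = \frac{\left(\left(-333\right) 5184 + 108\right) - 15409}{\left(-6864 + 15051\right) - 32899} = \frac{\left(-1726272 + 108\right) - 15409}{8187 - 32899} = \frac{-1726164 - 15409}{-24712} = \left(-1741573\right) \left(- \frac{1}{24712}\right) = \frac{1741573}{24712}$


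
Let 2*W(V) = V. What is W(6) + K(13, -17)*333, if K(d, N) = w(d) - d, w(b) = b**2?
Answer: 51951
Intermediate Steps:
W(V) = V/2
K(d, N) = d**2 - d
W(6) + K(13, -17)*333 = (1/2)*6 + (13*(-1 + 13))*333 = 3 + (13*12)*333 = 3 + 156*333 = 3 + 51948 = 51951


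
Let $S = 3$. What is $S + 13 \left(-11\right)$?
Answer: $-140$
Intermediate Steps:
$S + 13 \left(-11\right) = 3 + 13 \left(-11\right) = 3 - 143 = -140$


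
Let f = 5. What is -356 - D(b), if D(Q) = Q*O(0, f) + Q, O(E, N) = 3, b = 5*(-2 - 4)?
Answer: -236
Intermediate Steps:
b = -30 (b = 5*(-6) = -30)
D(Q) = 4*Q (D(Q) = Q*3 + Q = 3*Q + Q = 4*Q)
-356 - D(b) = -356 - 4*(-30) = -356 - 1*(-120) = -356 + 120 = -236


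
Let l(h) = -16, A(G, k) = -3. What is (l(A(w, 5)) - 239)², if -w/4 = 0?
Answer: 65025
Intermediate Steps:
w = 0 (w = -4*0 = 0)
(l(A(w, 5)) - 239)² = (-16 - 239)² = (-255)² = 65025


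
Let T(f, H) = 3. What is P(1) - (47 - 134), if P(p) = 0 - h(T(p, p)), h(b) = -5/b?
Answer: 266/3 ≈ 88.667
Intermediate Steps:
P(p) = 5/3 (P(p) = 0 - (-5)/3 = 0 - 1*(-5/3) = 0 + 5/3 = 5/3)
P(1) - (47 - 134) = 5/3 - (47 - 134) = 5/3 - 1*(-87) = 5/3 + 87 = 266/3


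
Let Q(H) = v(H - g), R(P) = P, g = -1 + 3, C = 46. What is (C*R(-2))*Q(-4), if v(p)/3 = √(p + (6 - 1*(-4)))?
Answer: -552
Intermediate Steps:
g = 2
v(p) = 3*√(10 + p) (v(p) = 3*√(p + (6 - 1*(-4))) = 3*√(p + (6 + 4)) = 3*√(p + 10) = 3*√(10 + p))
Q(H) = 3*√(8 + H) (Q(H) = 3*√(10 + (H - 1*2)) = 3*√(10 + (H - 2)) = 3*√(10 + (-2 + H)) = 3*√(8 + H))
(C*R(-2))*Q(-4) = (46*(-2))*(3*√(8 - 4)) = -276*√4 = -276*2 = -92*6 = -552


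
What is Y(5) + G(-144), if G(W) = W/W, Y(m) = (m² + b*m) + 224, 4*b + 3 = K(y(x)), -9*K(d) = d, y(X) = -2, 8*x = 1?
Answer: 8875/36 ≈ 246.53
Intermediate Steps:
x = ⅛ (x = (⅛)*1 = ⅛ ≈ 0.12500)
K(d) = -d/9
b = -25/36 (b = -¾ + (-⅑*(-2))/4 = -¾ + (¼)*(2/9) = -¾ + 1/18 = -25/36 ≈ -0.69444)
Y(m) = 224 + m² - 25*m/36 (Y(m) = (m² - 25*m/36) + 224 = 224 + m² - 25*m/36)
G(W) = 1
Y(5) + G(-144) = (224 + 5² - 25/36*5) + 1 = (224 + 25 - 125/36) + 1 = 8839/36 + 1 = 8875/36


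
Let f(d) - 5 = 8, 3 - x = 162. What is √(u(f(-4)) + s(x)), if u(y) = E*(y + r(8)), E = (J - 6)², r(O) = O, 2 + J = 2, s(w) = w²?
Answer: 3*√2893 ≈ 161.36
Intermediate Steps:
x = -159 (x = 3 - 1*162 = 3 - 162 = -159)
J = 0 (J = -2 + 2 = 0)
E = 36 (E = (0 - 6)² = (-6)² = 36)
f(d) = 13 (f(d) = 5 + 8 = 13)
u(y) = 288 + 36*y (u(y) = 36*(y + 8) = 36*(8 + y) = 288 + 36*y)
√(u(f(-4)) + s(x)) = √((288 + 36*13) + (-159)²) = √((288 + 468) + 25281) = √(756 + 25281) = √26037 = 3*√2893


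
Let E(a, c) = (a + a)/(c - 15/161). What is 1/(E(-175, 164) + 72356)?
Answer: 26389/1909346134 ≈ 1.3821e-5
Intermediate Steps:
E(a, c) = 2*a/(-15/161 + c) (E(a, c) = (2*a)/(c - 15*1/161) = (2*a)/(c - 15/161) = (2*a)/(-15/161 + c) = 2*a/(-15/161 + c))
1/(E(-175, 164) + 72356) = 1/(322*(-175)/(-15 + 161*164) + 72356) = 1/(322*(-175)/(-15 + 26404) + 72356) = 1/(322*(-175)/26389 + 72356) = 1/(322*(-175)*(1/26389) + 72356) = 1/(-56350/26389 + 72356) = 1/(1909346134/26389) = 26389/1909346134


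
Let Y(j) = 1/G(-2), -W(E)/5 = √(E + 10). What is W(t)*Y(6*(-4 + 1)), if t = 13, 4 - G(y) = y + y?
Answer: -5*√23/8 ≈ -2.9974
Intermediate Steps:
G(y) = 4 - 2*y (G(y) = 4 - (y + y) = 4 - 2*y)
W(E) = -5*√(10 + E) (W(E) = -5*√(E + 10) = -5*√(10 + E))
Y(j) = ⅛ (Y(j) = 1/(4 - 2*(-2)) = 1/(4 + 4) = 1/8 = ⅛)
W(t)*Y(6*(-4 + 1)) = -5*√(10 + 13)*(⅛) = -5*√23*(⅛) = -5*√23/8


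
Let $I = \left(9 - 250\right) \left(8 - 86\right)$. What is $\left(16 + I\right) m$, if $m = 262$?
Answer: $4929268$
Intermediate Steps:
$I = 18798$ ($I = \left(-241\right) \left(-78\right) = 18798$)
$\left(16 + I\right) m = \left(16 + 18798\right) 262 = 18814 \cdot 262 = 4929268$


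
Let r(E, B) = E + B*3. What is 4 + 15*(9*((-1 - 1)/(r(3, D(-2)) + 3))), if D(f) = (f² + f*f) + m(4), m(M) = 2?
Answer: -7/2 ≈ -3.5000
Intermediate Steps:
D(f) = 2 + 2*f² (D(f) = (f² + f*f) + 2 = (f² + f²) + 2 = 2*f² + 2 = 2 + 2*f²)
r(E, B) = E + 3*B
4 + 15*(9*((-1 - 1)/(r(3, D(-2)) + 3))) = 4 + 15*(9*((-1 - 1)/((3 + 3*(2 + 2*(-2)²)) + 3))) = 4 + 15*(9*(-2/((3 + 3*(2 + 2*4)) + 3))) = 4 + 15*(9*(-2/((3 + 3*(2 + 8)) + 3))) = 4 + 15*(9*(-2/((3 + 3*10) + 3))) = 4 + 15*(9*(-2/((3 + 30) + 3))) = 4 + 15*(9*(-2/(33 + 3))) = 4 + 15*(9*(-2/36)) = 4 + 15*(9*(-2*1/36)) = 4 + 15*(9*(-1/18)) = 4 + 15*(-½) = 4 - 15/2 = -7/2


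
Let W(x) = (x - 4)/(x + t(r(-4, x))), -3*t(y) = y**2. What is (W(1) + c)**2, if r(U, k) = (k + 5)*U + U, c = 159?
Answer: 15422659344/609961 ≈ 25285.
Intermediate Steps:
r(U, k) = U + U*(5 + k) (r(U, k) = (5 + k)*U + U = U*(5 + k) + U = U + U*(5 + k))
t(y) = -y**2/3
W(x) = (-4 + x)/(x - (-24 - 4*x)**2/3) (W(x) = (x - 4)/(x - 16*(6 + x)**2/3) = (-4 + x)/(x - (-24 - 4*x)**2/3))
(W(1) + c)**2 = (3*(4 - 1*1)/(576 + 16*1**2 + 189*1) + 159)**2 = (3*(4 - 1)/(576 + 16*1 + 189) + 159)**2 = (3*3/(576 + 16 + 189) + 159)**2 = (3*3/781 + 159)**2 = (3*(1/781)*3 + 159)**2 = (9/781 + 159)**2 = (124188/781)**2 = 15422659344/609961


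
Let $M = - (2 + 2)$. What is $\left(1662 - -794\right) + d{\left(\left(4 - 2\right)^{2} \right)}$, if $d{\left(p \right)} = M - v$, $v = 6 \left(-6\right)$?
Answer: $2488$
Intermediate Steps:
$v = -36$
$M = -4$ ($M = \left(-1\right) 4 = -4$)
$d{\left(p \right)} = 32$ ($d{\left(p \right)} = -4 - -36 = -4 + 36 = 32$)
$\left(1662 - -794\right) + d{\left(\left(4 - 2\right)^{2} \right)} = \left(1662 - -794\right) + 32 = \left(1662 + 794\right) + 32 = 2456 + 32 = 2488$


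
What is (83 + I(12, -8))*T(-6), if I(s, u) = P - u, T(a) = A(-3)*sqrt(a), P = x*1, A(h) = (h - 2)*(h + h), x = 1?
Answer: 2760*I*sqrt(6) ≈ 6760.6*I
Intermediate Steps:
A(h) = 2*h*(-2 + h) (A(h) = (-2 + h)*(2*h) = 2*h*(-2 + h))
P = 1 (P = 1*1 = 1)
T(a) = 30*sqrt(a) (T(a) = (2*(-3)*(-2 - 3))*sqrt(a) = (2*(-3)*(-5))*sqrt(a) = 30*sqrt(a))
I(s, u) = 1 - u
(83 + I(12, -8))*T(-6) = (83 + (1 - 1*(-8)))*(30*sqrt(-6)) = (83 + (1 + 8))*(30*(I*sqrt(6))) = (83 + 9)*(30*I*sqrt(6)) = 92*(30*I*sqrt(6)) = 2760*I*sqrt(6)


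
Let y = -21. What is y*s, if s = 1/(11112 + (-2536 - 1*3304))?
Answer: -21/5272 ≈ -0.0039833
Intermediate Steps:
s = 1/5272 (s = 1/(11112 + (-2536 - 3304)) = 1/(11112 - 5840) = 1/5272 ≈ 0.00018968)
y*s = -21*1/5272 = -21/5272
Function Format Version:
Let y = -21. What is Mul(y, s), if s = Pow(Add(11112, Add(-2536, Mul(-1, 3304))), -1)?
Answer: Rational(-21, 5272) ≈ -0.0039833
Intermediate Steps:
s = Rational(1, 5272) (s = Pow(Add(11112, Add(-2536, -3304)), -1) = Pow(Add(11112, -5840), -1) = Pow(5272, -1) = Rational(1, 5272) ≈ 0.00018968)
Mul(y, s) = Mul(-21, Rational(1, 5272)) = Rational(-21, 5272)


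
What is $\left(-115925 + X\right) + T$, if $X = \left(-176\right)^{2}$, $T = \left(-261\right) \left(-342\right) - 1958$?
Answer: $2355$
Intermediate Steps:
$T = 87304$ ($T = 89262 - 1958 = 87304$)
$X = 30976$
$\left(-115925 + X\right) + T = \left(-115925 + 30976\right) + 87304 = -84949 + 87304 = 2355$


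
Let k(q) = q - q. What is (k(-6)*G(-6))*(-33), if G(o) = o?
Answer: 0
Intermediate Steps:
k(q) = 0
(k(-6)*G(-6))*(-33) = (0*(-6))*(-33) = 0*(-33) = 0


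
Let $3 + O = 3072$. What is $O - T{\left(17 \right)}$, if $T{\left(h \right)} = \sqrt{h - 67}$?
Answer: $3069 - 5 i \sqrt{2} \approx 3069.0 - 7.0711 i$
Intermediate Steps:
$O = 3069$ ($O = -3 + 3072 = 3069$)
$T{\left(h \right)} = \sqrt{-67 + h}$
$O - T{\left(17 \right)} = 3069 - \sqrt{-67 + 17} = 3069 - \sqrt{-50} = 3069 - 5 i \sqrt{2}$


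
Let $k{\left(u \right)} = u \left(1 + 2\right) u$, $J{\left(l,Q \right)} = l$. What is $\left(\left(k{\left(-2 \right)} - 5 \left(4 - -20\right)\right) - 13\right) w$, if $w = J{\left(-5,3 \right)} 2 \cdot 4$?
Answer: $4840$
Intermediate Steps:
$w = -40$ ($w = \left(-5\right) 2 \cdot 4 = \left(-10\right) 4 = -40$)
$k{\left(u \right)} = 3 u^{2}$ ($k{\left(u \right)} = u 3 u = 3 u u = 3 u^{2}$)
$\left(\left(k{\left(-2 \right)} - 5 \left(4 - -20\right)\right) - 13\right) w = \left(\left(3 \left(-2\right)^{2} - 5 \left(4 - -20\right)\right) - 13\right) \left(-40\right) = \left(\left(3 \cdot 4 - 5 \left(4 + 20\right)\right) - 13\right) \left(-40\right) = \left(\left(12 - 120\right) - 13\right) \left(-40\right) = \left(-108 - 13\right) \left(-40\right) = \left(-121\right) \left(-40\right) = 4840$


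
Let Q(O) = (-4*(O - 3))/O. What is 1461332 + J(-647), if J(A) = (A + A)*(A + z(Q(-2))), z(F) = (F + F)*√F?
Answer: 2298550 + 25880*I*√10 ≈ 2.2986e+6 + 81840.0*I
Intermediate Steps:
Q(O) = (12 - 4*O)/O (Q(O) = (-4*(-3 + O))/O = (12 - 4*O)/O)
z(F) = 2*F^(3/2) (z(F) = (2*F)*√F = 2*F^(3/2))
J(A) = 2*A*(A - 20*I*√10) (J(A) = (A + A)*(A + 2*(-4 + 12/(-2))^(3/2)) = (2*A)*(A + 2*(-4 + 12*(-½))^(3/2)) = (2*A)*(A + 2*(-4 - 6)^(3/2)) = (2*A)*(A + 2*(-10)^(3/2)) = (2*A)*(A + 2*(-10*I*√10)) = (2*A)*(A - 20*I*√10) = 2*A*(A - 20*I*√10))
1461332 + J(-647) = 1461332 + 2*(-647)*(-647 - 20*I*√10) = 1461332 + (837218 + 25880*I*√10) = 2298550 + 25880*I*√10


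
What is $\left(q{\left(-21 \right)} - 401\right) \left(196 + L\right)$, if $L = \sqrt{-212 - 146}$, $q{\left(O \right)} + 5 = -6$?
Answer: $-80752 - 412 i \sqrt{358} \approx -80752.0 - 7795.4 i$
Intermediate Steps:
$q{\left(O \right)} = -11$ ($q{\left(O \right)} = -5 - 6 = -11$)
$L = i \sqrt{358}$ ($L = \sqrt{-358} = i \sqrt{358} \approx 18.921 i$)
$\left(q{\left(-21 \right)} - 401\right) \left(196 + L\right) = \left(-11 - 401\right) \left(196 + i \sqrt{358}\right) = - 412 \left(196 + i \sqrt{358}\right) = -80752 - 412 i \sqrt{358}$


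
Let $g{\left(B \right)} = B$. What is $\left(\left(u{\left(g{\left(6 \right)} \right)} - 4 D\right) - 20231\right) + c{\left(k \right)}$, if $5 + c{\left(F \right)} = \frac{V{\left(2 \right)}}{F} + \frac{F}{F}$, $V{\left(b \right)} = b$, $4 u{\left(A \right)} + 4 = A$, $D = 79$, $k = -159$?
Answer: $- \frac{6535063}{318} \approx -20551.0$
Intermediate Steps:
$u{\left(A \right)} = -1 + \frac{A}{4}$
$c{\left(F \right)} = -4 + \frac{2}{F}$ ($c{\left(F \right)} = -5 + \left(\frac{2}{F} + \frac{F}{F}\right) = -5 + \left(\frac{2}{F} + 1\right) = -5 + \left(1 + \frac{2}{F}\right) = -4 + \frac{2}{F}$)
$\left(\left(u{\left(g{\left(6 \right)} \right)} - 4 D\right) - 20231\right) + c{\left(k \right)} = \left(\left(\left(-1 + \frac{1}{4} \cdot 6\right) - 316\right) - 20231\right) - \left(4 - \frac{2}{-159}\right) = \left(\left(\left(-1 + \frac{3}{2}\right) - 316\right) - 20231\right) + \left(-4 + 2 \left(- \frac{1}{159}\right)\right) = \left(\left(\frac{1}{2} - 316\right) - 20231\right) - \frac{638}{159} = \left(- \frac{631}{2} - 20231\right) - \frac{638}{159} = - \frac{41093}{2} - \frac{638}{159} = - \frac{6535063}{318}$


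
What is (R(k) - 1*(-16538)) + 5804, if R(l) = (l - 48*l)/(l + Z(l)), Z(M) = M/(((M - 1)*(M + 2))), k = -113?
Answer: 282143272/12655 ≈ 22295.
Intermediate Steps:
Z(M) = M/((-1 + M)*(2 + M)) (Z(M) = M/(((-1 + M)*(2 + M))) = M*(1/((-1 + M)*(2 + M))) = M/((-1 + M)*(2 + M)))
R(l) = -47*l/(l + l/(-2 + l + l²)) (R(l) = (l - 48*l)/(l + l/(-2 + l + l²)) = (-47*l)/(l + l/(-2 + l + l²)) = -47*l/(l + l/(-2 + l + l²)))
(R(k) - 1*(-16538)) + 5804 = (47*(2 - 1*(-113) - 1*(-113)²)/(-1 - 113 + (-113)²) - 1*(-16538)) + 5804 = (47*(2 + 113 - 1*12769)/(-1 - 113 + 12769) + 16538) + 5804 = (47*(2 + 113 - 12769)/12655 + 16538) + 5804 = (47*(1/12655)*(-12654) + 16538) + 5804 = (-594738/12655 + 16538) + 5804 = 208693652/12655 + 5804 = 282143272/12655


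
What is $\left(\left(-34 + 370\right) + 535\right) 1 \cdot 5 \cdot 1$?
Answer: $4355$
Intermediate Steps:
$\left(\left(-34 + 370\right) + 535\right) 1 \cdot 5 \cdot 1 = \left(336 + 535\right) 5 \cdot 1 = 871 \cdot 5 = 4355$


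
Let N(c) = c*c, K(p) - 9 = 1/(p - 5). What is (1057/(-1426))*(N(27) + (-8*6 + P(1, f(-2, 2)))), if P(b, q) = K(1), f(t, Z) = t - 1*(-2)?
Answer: -94073/184 ≈ -511.27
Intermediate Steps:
f(t, Z) = 2 + t (f(t, Z) = t + 2 = 2 + t)
K(p) = 9 + 1/(-5 + p) (K(p) = 9 + 1/(p - 5) = 9 + 1/(-5 + p))
P(b, q) = 35/4 (P(b, q) = (-44 + 9*1)/(-5 + 1) = (-44 + 9)/(-4) = -1/4*(-35) = 35/4)
N(c) = c**2
(1057/(-1426))*(N(27) + (-8*6 + P(1, f(-2, 2)))) = (1057/(-1426))*(27**2 + (-8*6 + 35/4)) = (1057*(-1/1426))*(729 + (-48 + 35/4)) = -1057*(729 - 157/4)/1426 = -1057/1426*2759/4 = -94073/184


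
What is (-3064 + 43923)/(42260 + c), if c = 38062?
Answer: 40859/80322 ≈ 0.50869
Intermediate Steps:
(-3064 + 43923)/(42260 + c) = (-3064 + 43923)/(42260 + 38062) = 40859/80322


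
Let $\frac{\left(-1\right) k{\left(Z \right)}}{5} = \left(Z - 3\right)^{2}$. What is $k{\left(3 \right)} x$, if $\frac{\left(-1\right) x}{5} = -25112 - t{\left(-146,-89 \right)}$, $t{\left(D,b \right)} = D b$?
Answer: $0$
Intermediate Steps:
$k{\left(Z \right)} = - 5 \left(-3 + Z\right)^{2}$ ($k{\left(Z \right)} = - 5 \left(Z - 3\right)^{2} = - 5 \left(-3 + Z\right)^{2}$)
$x = 190530$ ($x = - 5 \left(-25112 - \left(-146\right) \left(-89\right)\right) = - 5 \left(-25112 - 12994\right) = \left(-5\right) \left(-38106\right) = 190530$)
$k{\left(3 \right)} x = - 5 \left(-3 + 3\right)^{2} \cdot 190530 = - 5 \cdot 0^{2} \cdot 190530 = \left(-5\right) 0 \cdot 190530 = 0 \cdot 190530 = 0$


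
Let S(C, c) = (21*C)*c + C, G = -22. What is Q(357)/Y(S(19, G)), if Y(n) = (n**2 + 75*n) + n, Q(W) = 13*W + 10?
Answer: 4651/76054397 ≈ 6.1154e-5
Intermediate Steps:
Q(W) = 10 + 13*W
S(C, c) = C + 21*C*c (S(C, c) = 21*C*c + C = C + 21*C*c)
Y(n) = n**2 + 76*n
Q(357)/Y(S(19, G)) = (10 + 13*357)/(((19*(1 + 21*(-22)))*(76 + 19*(1 + 21*(-22))))) = (10 + 4641)/(((19*(1 - 462))*(76 + 19*(1 - 462)))) = 4651/(((19*(-461))*(76 + 19*(-461)))) = 4651/((-8759*(76 - 8759))) = 4651/((-8759*(-8683))) = 4651/76054397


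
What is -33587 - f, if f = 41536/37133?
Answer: -1247227607/37133 ≈ -33588.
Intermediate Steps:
f = 41536/37133 (f = 41536*(1/37133) = 41536/37133 ≈ 1.1186)
-33587 - f = -33587 - 1*41536/37133 = -33587 - 41536/37133 = -1247227607/37133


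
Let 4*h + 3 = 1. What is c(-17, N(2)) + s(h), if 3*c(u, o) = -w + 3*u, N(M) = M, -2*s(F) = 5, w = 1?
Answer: -119/6 ≈ -19.833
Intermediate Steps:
h = -½ (h = -¾ + (¼)*1 = -¾ + ¼ = -½ ≈ -0.50000)
s(F) = -5/2 (s(F) = -½*5 = -5/2)
c(u, o) = -⅓ + u (c(u, o) = (-1*1 + 3*u)/3 = (-1 + 3*u)/3 = -⅓ + u)
c(-17, N(2)) + s(h) = (-⅓ - 17) - 5/2 = -52/3 - 5/2 = -119/6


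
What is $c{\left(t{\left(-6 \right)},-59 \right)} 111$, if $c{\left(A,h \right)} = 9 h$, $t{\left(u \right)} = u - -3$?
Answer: $-58941$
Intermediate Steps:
$t{\left(u \right)} = 3 + u$ ($t{\left(u \right)} = u + 3 = 3 + u$)
$c{\left(t{\left(-6 \right)},-59 \right)} 111 = 9 \left(-59\right) 111 = \left(-531\right) 111 = -58941$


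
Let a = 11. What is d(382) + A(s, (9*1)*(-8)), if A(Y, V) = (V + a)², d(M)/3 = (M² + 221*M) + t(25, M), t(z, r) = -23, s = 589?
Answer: 694690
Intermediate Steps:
d(M) = -69 + 3*M² + 663*M (d(M) = 3*((M² + 221*M) - 23) = 3*(-23 + M² + 221*M) = -69 + 3*M² + 663*M)
A(Y, V) = (11 + V)² (A(Y, V) = (V + 11)² = (11 + V)²)
d(382) + A(s, (9*1)*(-8)) = (-69 + 3*382² + 663*382) + (11 + (9*1)*(-8))² = (-69 + 3*145924 + 253266) + (11 + 9*(-8))² = (-69 + 437772 + 253266) + (11 - 72)² = 690969 + (-61)² = 690969 + 3721 = 694690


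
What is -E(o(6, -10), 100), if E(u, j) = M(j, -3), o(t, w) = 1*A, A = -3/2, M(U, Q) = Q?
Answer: 3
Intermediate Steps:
A = -3/2 (A = -3*½ = -3/2 ≈ -1.5000)
o(t, w) = -3/2 (o(t, w) = 1*(-3/2) = -3/2)
E(u, j) = -3
-E(o(6, -10), 100) = -1*(-3) = 3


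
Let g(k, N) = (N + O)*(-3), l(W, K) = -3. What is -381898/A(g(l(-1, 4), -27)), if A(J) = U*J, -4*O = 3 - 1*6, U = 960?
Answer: -190949/37800 ≈ -5.0516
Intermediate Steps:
O = ¾ (O = -(3 - 1*6)/4 = -(3 - 6)/4 = -¼*(-3) = ¾ ≈ 0.75000)
g(k, N) = -9/4 - 3*N (g(k, N) = (N + ¾)*(-3) = (¾ + N)*(-3) = -9/4 - 3*N)
A(J) = 960*J
-381898/A(g(l(-1, 4), -27)) = -381898*1/(960*(-9/4 - 3*(-27))) = -381898*1/(960*(-9/4 + 81)) = -381898/(960*(315/4)) = -381898/75600 = -381898*1/75600 = -190949/37800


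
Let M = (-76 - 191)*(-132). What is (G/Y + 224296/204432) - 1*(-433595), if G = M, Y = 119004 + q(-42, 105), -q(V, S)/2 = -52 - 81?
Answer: 660763088479133/1523912790 ≈ 4.3360e+5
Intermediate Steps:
q(V, S) = 266 (q(V, S) = -2*(-52 - 81) = -2*(-133) = 266)
M = 35244 (M = -267*(-132) = 35244)
Y = 119270 (Y = 119004 + 266 = 119270)
G = 35244
(G/Y + 224296/204432) - 1*(-433595) = (35244/119270 + 224296/204432) - 1*(-433595) = (35244*(1/119270) + 224296*(1/204432)) + 433595 = (17622/59635 + 28037/25554) + 433595 = 2122299083/1523912790 + 433595 = 660763088479133/1523912790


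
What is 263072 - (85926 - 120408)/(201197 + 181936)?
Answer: 33597199686/127711 ≈ 2.6307e+5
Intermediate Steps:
263072 - (85926 - 120408)/(201197 + 181936) = 263072 - (-34482)/383133 = 263072 - 1*(-11494/127711) = 263072 + 11494/127711 = 33597199686/127711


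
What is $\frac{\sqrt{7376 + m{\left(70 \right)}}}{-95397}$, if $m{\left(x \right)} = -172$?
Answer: $- \frac{2 \sqrt{1801}}{95397} \approx -0.00088972$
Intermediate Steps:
$\frac{\sqrt{7376 + m{\left(70 \right)}}}{-95397} = \frac{\sqrt{7376 - 172}}{-95397} = \sqrt{7204} \left(- \frac{1}{95397}\right) = 2 \sqrt{1801} \left(- \frac{1}{95397}\right) = - \frac{2 \sqrt{1801}}{95397}$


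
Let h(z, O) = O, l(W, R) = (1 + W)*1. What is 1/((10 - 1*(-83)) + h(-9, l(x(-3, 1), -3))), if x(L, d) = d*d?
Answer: 1/95 ≈ 0.010526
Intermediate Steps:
x(L, d) = d²
l(W, R) = 1 + W
1/((10 - 1*(-83)) + h(-9, l(x(-3, 1), -3))) = 1/((10 - 1*(-83)) + (1 + 1²)) = 1/((10 + 83) + (1 + 1)) = 1/(93 + 2) = 1/95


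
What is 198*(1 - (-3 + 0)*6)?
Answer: 3762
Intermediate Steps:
198*(1 - (-3 + 0)*6) = 198*(1 - (-3)*6) = 198*(1 - 1*(-18)) = 198*(1 + 18) = 198*19 = 3762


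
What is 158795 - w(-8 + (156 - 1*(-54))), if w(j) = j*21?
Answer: 154553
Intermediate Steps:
w(j) = 21*j
158795 - w(-8 + (156 - 1*(-54))) = 158795 - 21*(-8 + (156 - 1*(-54))) = 158795 - 21*(-8 + (156 + 54)) = 158795 - 21*(-8 + 210) = 158795 - 21*202 = 158795 - 1*4242 = 158795 - 4242 = 154553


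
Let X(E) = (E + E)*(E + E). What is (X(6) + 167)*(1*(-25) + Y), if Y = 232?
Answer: 64377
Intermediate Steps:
X(E) = 4*E² (X(E) = (2*E)*(2*E) = 4*E²)
(X(6) + 167)*(1*(-25) + Y) = (4*6² + 167)*(1*(-25) + 232) = (4*36 + 167)*(-25 + 232) = (144 + 167)*207 = 311*207 = 64377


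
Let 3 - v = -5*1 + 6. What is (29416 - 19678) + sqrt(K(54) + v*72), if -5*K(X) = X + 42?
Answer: 9738 + 4*sqrt(195)/5 ≈ 9749.2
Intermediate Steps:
K(X) = -42/5 - X/5 (K(X) = -(X + 42)/5 = -(42 + X)/5 = -42/5 - X/5)
v = 2 (v = 3 - (-5*1 + 6) = 3 - (-5 + 6) = 3 - 1*1 = 3 - 1 = 2)
(29416 - 19678) + sqrt(K(54) + v*72) = (29416 - 19678) + sqrt((-42/5 - 1/5*54) + 2*72) = 9738 + sqrt((-42/5 - 54/5) + 144) = 9738 + sqrt(-96/5 + 144) = 9738 + sqrt(624/5) = 9738 + 4*sqrt(195)/5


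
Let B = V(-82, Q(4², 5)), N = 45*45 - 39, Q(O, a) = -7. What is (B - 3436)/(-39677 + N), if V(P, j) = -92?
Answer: 3528/37691 ≈ 0.093603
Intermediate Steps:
N = 1986 (N = 2025 - 39 = 1986)
B = -92
(B - 3436)/(-39677 + N) = (-92 - 3436)/(-39677 + 1986) = -3528/(-37691) = -3528*(-1/37691) = 3528/37691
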